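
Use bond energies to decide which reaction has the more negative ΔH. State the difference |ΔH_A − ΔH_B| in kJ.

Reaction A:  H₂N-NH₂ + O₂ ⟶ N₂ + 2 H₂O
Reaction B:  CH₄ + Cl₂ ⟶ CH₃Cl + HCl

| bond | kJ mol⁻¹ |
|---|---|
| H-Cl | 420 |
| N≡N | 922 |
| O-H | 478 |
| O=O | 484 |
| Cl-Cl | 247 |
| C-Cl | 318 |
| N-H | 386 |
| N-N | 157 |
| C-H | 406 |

Reaction A, by 564 kJ

Reaction A:
  Bonds broken (reactants):
    N-H: 4 × 386 = 1544
    N-N: 1 × 157 = 157
    O=O: 1 × 484 = 484
    Σ(broken) = 2185 kJ
  Bonds formed (products):
    N≡N: 1 × 922 = 922
    O-H: 4 × 478 = 1912
    Σ(formed) = 2834 kJ
  ΔH_A = 2185 − 2834 = −649 kJ
Reaction B:
  Bonds broken (reactants):
    C-H: 4 × 406 = 1624
    Cl-Cl: 1 × 247 = 247
    Σ(broken) = 1871 kJ
  Bonds formed (products):
    C-Cl: 1 × 318 = 318
    C-H: 3 × 406 = 1218
    H-Cl: 1 × 420 = 420
    Σ(formed) = 1956 kJ
  ΔH_B = 1871 − 1956 = −85 kJ
ΔH_A − ΔH_B = −564 kJ, so reaction A has the more negative ΔH; |ΔH_A − ΔH_B| = 564 kJ.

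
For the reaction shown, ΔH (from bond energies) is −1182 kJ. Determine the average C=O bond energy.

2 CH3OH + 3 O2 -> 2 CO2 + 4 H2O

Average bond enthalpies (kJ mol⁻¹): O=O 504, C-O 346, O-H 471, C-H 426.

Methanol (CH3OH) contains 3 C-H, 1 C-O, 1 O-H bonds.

Let D be the C=O bond energy.
Σ(broken) = 6×426 + 2×346 + 2×471 + 3×504 = 5702
Σ(formed) = 4×D + 8×471 = 3768 + 4D
ΔH = Σ(broken) − Σ(formed) = (5702) − (3768 + 4D) = +1934 − 4D
Setting this equal to −1182 kJ gives 4D = 3116, so D = 779 kJ/mol.

D(C=O) ≈ 779 kJ/mol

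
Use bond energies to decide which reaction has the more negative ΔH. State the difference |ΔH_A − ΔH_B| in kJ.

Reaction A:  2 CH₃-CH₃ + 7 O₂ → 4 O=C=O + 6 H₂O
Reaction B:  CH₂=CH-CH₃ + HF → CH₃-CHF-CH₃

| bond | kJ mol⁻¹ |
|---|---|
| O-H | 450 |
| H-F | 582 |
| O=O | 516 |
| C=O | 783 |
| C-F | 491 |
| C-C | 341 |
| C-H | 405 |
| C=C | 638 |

Reaction A, by 2493 kJ

Reaction A:
  Bonds broken (reactants):
    C-C: 2 × 341 = 682
    C-H: 12 × 405 = 4860
    O=O: 7 × 516 = 3612
    Σ(broken) = 9154 kJ
  Bonds formed (products):
    C=O: 8 × 783 = 6264
    O-H: 12 × 450 = 5400
    Σ(formed) = 11664 kJ
  ΔH_A = 9154 − 11664 = −2510 kJ
Reaction B:
  Bonds broken (reactants):
    C-C: 1 × 341 = 341
    C-H: 6 × 405 = 2430
    C=C: 1 × 638 = 638
    H-F: 1 × 582 = 582
    Σ(broken) = 3991 kJ
  Bonds formed (products):
    C-C: 2 × 341 = 682
    C-F: 1 × 491 = 491
    C-H: 7 × 405 = 2835
    Σ(formed) = 4008 kJ
  ΔH_B = 3991 − 4008 = −17 kJ
ΔH_A − ΔH_B = −2493 kJ, so reaction A has the more negative ΔH; |ΔH_A − ΔH_B| = 2493 kJ.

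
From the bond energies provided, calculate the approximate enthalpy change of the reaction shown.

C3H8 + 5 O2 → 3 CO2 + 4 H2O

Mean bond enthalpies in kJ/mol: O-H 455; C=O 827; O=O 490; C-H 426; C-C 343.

Bonds broken (reactants):
  C-C: 2 × 343 = 686
  C-H: 8 × 426 = 3408
  O=O: 5 × 490 = 2450
  Σ(broken) = 6544 kJ
Bonds formed (products):
  C=O: 6 × 827 = 4962
  O-H: 8 × 455 = 3640
  Σ(formed) = 8602 kJ
ΔH = Σ(broken) − Σ(formed) = 6544 − 8602 = −2058 kJ

ΔH ≈ −2058 kJ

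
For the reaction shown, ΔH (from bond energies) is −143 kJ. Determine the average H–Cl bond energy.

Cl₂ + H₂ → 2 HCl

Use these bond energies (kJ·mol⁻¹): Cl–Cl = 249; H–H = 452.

Let D be the H–Cl bond energy.
Σ(broken) = 1×249 + 1×452 = 701
Σ(formed) = 2×D = 2D
ΔH = Σ(broken) − Σ(formed) = (701) − (2D) = +701 − 2D
Setting this equal to −143 kJ gives 2D = 844, so D = 422 kJ/mol.

D(H–Cl) ≈ 422 kJ/mol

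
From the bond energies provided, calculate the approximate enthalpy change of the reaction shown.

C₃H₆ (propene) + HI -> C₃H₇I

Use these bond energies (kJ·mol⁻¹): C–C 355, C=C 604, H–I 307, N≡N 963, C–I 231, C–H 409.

ΔH ≈ −84 kJ

Bonds broken (reactants):
  C–C: 1 × 355 = 355
  C–H: 6 × 409 = 2454
  C=C: 1 × 604 = 604
  H–I: 1 × 307 = 307
  Σ(broken) = 3720 kJ
Bonds formed (products):
  C–C: 2 × 355 = 710
  C–H: 7 × 409 = 2863
  C–I: 1 × 231 = 231
  Σ(formed) = 3804 kJ
ΔH = Σ(broken) − Σ(formed) = 3720 − 3804 = −84 kJ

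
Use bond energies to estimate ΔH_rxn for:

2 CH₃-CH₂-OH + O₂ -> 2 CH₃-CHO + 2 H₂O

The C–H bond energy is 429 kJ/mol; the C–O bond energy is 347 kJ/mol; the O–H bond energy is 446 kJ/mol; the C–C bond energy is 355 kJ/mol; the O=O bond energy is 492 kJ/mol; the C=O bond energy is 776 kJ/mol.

ΔH ≈ −400 kJ

Bonds broken (reactants):
  C–C: 2 × 355 = 710
  C–H: 10 × 429 = 4290
  C–O: 2 × 347 = 694
  O–H: 2 × 446 = 892
  O=O: 1 × 492 = 492
  Σ(broken) = 7078 kJ
Bonds formed (products):
  C–C: 2 × 355 = 710
  C–H: 8 × 429 = 3432
  C=O: 2 × 776 = 1552
  O–H: 4 × 446 = 1784
  Σ(formed) = 7478 kJ
ΔH = Σ(broken) − Σ(formed) = 7078 − 7478 = −400 kJ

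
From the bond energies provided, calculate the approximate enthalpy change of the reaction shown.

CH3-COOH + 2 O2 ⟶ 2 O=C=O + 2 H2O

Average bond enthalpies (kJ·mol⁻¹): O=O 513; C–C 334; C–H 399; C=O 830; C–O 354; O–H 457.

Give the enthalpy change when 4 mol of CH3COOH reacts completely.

ΔH = −3800 kJ

Bonds broken (reactants):
  C–C: 1 × 334 = 334
  C–H: 3 × 399 = 1197
  C–O: 1 × 354 = 354
  C=O: 1 × 830 = 830
  O–H: 1 × 457 = 457
  O=O: 2 × 513 = 1026
  Σ(broken) = 4198 kJ
Bonds formed (products):
  C=O: 4 × 830 = 3320
  O–H: 4 × 457 = 1828
  Σ(formed) = 5148 kJ
ΔH = Σ(broken) − Σ(formed) = 4198 − 5148 = −950 kJ
For 4× the reaction as written: 4 × (−950) = −3800 kJ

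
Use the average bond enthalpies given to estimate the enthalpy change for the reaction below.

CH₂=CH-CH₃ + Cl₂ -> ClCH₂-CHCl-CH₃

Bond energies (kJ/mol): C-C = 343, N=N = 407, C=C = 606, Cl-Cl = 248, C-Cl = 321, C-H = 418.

ΔH ≈ −131 kJ

Bonds broken (reactants):
  C-C: 1 × 343 = 343
  C-H: 6 × 418 = 2508
  C=C: 1 × 606 = 606
  Cl-Cl: 1 × 248 = 248
  Σ(broken) = 3705 kJ
Bonds formed (products):
  C-C: 2 × 343 = 686
  C-Cl: 2 × 321 = 642
  C-H: 6 × 418 = 2508
  Σ(formed) = 3836 kJ
ΔH = Σ(broken) − Σ(formed) = 3705 − 3836 = −131 kJ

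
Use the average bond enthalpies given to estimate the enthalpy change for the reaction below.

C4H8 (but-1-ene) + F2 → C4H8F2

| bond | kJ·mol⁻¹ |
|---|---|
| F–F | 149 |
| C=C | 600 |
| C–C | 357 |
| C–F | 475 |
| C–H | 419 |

ΔH ≈ −558 kJ

Bonds broken (reactants):
  C–C: 2 × 357 = 714
  C–H: 8 × 419 = 3352
  C=C: 1 × 600 = 600
  F–F: 1 × 149 = 149
  Σ(broken) = 4815 kJ
Bonds formed (products):
  C–C: 3 × 357 = 1071
  C–F: 2 × 475 = 950
  C–H: 8 × 419 = 3352
  Σ(formed) = 5373 kJ
ΔH = Σ(broken) − Σ(formed) = 4815 − 5373 = −558 kJ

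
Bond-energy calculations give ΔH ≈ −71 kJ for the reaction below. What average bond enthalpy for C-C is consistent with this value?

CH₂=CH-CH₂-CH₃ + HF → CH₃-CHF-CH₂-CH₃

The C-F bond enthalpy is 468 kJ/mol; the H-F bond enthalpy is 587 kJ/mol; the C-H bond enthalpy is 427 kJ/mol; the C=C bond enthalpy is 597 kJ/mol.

D(C-C) ≈ 360 kJ/mol

Let D be the C-C bond energy.
Σ(broken) = 2×D + 8×427 + 1×597 + 1×587 = 4600 + 2D
Σ(formed) = 3×D + 1×468 + 9×427 = 4311 + 3D
ΔH = Σ(broken) − Σ(formed) = (4600 + 2D) − (4311 + 3D) = +289 − D
Setting this equal to −71 kJ gives D = 360 kJ/mol.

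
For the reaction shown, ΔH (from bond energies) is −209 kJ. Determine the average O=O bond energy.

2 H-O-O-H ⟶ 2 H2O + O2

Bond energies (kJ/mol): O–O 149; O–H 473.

Let D be the O=O bond energy.
Σ(broken) = 4×473 + 2×149 = 2190
Σ(formed) = 4×473 + 1×D = 1892 + D
ΔH = Σ(broken) − Σ(formed) = (2190) − (1892 + D) = +298 − D
Setting this equal to −209 kJ gives D = 507 kJ/mol.

D(O=O) ≈ 507 kJ/mol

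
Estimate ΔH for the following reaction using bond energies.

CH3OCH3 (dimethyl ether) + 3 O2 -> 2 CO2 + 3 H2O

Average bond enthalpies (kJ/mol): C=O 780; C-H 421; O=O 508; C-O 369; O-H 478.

ΔH ≈ −1200 kJ

Bonds broken (reactants):
  C-H: 6 × 421 = 2526
  C-O: 2 × 369 = 738
  O=O: 3 × 508 = 1524
  Σ(broken) = 4788 kJ
Bonds formed (products):
  C=O: 4 × 780 = 3120
  O-H: 6 × 478 = 2868
  Σ(formed) = 5988 kJ
ΔH = Σ(broken) − Σ(formed) = 4788 − 5988 = −1200 kJ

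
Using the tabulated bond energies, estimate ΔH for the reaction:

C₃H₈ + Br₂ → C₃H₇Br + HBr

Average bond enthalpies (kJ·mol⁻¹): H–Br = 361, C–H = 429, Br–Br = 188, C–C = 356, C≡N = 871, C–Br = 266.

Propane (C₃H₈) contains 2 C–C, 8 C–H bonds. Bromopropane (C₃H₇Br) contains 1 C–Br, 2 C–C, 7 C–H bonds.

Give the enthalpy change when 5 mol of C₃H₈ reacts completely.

ΔH = −50 kJ

Bonds broken (reactants):
  Br–Br: 1 × 188 = 188
  C–C: 2 × 356 = 712
  C–H: 8 × 429 = 3432
  Σ(broken) = 4332 kJ
Bonds formed (products):
  C–Br: 1 × 266 = 266
  C–C: 2 × 356 = 712
  C–H: 7 × 429 = 3003
  H–Br: 1 × 361 = 361
  Σ(formed) = 4342 kJ
ΔH = Σ(broken) − Σ(formed) = 4332 − 4342 = −10 kJ
For 5× the reaction as written: 5 × (−10) = −50 kJ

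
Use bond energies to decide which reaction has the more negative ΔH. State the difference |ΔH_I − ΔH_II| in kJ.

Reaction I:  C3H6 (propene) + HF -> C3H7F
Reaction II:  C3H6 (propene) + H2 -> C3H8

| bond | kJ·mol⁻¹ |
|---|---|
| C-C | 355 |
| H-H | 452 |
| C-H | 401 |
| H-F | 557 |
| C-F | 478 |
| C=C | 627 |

Reaction II, by 28 kJ

Reaction I:
  Bonds broken (reactants):
    C-C: 1 × 355 = 355
    C-H: 6 × 401 = 2406
    C=C: 1 × 627 = 627
    H-F: 1 × 557 = 557
    Σ(broken) = 3945 kJ
  Bonds formed (products):
    C-C: 2 × 355 = 710
    C-F: 1 × 478 = 478
    C-H: 7 × 401 = 2807
    Σ(formed) = 3995 kJ
  ΔH_I = 3945 − 3995 = −50 kJ
Reaction II:
  Bonds broken (reactants):
    C-C: 1 × 355 = 355
    C-H: 6 × 401 = 2406
    C=C: 1 × 627 = 627
    H-H: 1 × 452 = 452
    Σ(broken) = 3840 kJ
  Bonds formed (products):
    C-C: 2 × 355 = 710
    C-H: 8 × 401 = 3208
    Σ(formed) = 3918 kJ
  ΔH_II = 3840 − 3918 = −78 kJ
ΔH_I − ΔH_II = +28 kJ, so reaction II has the more negative ΔH; |ΔH_I − ΔH_II| = 28 kJ.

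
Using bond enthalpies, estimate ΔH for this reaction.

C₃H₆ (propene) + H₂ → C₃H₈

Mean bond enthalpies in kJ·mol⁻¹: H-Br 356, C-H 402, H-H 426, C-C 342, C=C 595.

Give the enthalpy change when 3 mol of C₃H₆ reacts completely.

Bonds broken (reactants):
  C-C: 1 × 342 = 342
  C-H: 6 × 402 = 2412
  C=C: 1 × 595 = 595
  H-H: 1 × 426 = 426
  Σ(broken) = 3775 kJ
Bonds formed (products):
  C-C: 2 × 342 = 684
  C-H: 8 × 402 = 3216
  Σ(formed) = 3900 kJ
ΔH = Σ(broken) − Σ(formed) = 3775 − 3900 = −125 kJ
For 3× the reaction as written: 3 × (−125) = −375 kJ

ΔH = −375 kJ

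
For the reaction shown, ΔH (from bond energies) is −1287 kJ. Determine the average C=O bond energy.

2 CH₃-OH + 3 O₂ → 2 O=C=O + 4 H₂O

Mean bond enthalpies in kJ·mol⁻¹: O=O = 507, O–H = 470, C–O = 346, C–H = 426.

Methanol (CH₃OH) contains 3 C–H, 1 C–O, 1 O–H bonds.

D(C=O) ≈ 809 kJ/mol

Let D be the C=O bond energy.
Σ(broken) = 6×426 + 2×346 + 2×470 + 3×507 = 5709
Σ(formed) = 4×D + 8×470 = 3760 + 4D
ΔH = Σ(broken) − Σ(formed) = (5709) − (3760 + 4D) = +1949 − 4D
Setting this equal to −1287 kJ gives 4D = 3236, so D = 809 kJ/mol.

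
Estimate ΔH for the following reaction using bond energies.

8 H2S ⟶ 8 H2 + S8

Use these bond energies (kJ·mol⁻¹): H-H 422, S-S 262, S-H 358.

ΔH ≈ +256 kJ

Bonds broken (reactants):
  S-H: 16 × 358 = 5728
  Σ(broken) = 5728 kJ
Bonds formed (products):
  H-H: 8 × 422 = 3376
  S-S: 8 × 262 = 2096
  Σ(formed) = 5472 kJ
ΔH = Σ(broken) − Σ(formed) = 5728 − 5472 = +256 kJ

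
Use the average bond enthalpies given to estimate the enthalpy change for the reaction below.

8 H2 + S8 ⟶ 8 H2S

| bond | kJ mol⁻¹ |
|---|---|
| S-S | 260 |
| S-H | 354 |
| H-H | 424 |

Bonds broken (reactants):
  H-H: 8 × 424 = 3392
  S-S: 8 × 260 = 2080
  Σ(broken) = 5472 kJ
Bonds formed (products):
  S-H: 16 × 354 = 5664
  Σ(formed) = 5664 kJ
ΔH = Σ(broken) − Σ(formed) = 5472 − 5664 = −192 kJ

ΔH ≈ −192 kJ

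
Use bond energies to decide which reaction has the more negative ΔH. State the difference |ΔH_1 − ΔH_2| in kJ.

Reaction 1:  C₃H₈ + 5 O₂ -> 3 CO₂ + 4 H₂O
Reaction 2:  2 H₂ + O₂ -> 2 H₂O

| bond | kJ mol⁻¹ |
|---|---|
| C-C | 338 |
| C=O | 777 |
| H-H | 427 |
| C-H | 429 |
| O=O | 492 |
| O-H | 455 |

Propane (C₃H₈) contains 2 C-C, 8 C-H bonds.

Reaction 1, by 1260 kJ

Reaction 1:
  Bonds broken (reactants):
    C-C: 2 × 338 = 676
    C-H: 8 × 429 = 3432
    O=O: 5 × 492 = 2460
    Σ(broken) = 6568 kJ
  Bonds formed (products):
    C=O: 6 × 777 = 4662
    O-H: 8 × 455 = 3640
    Σ(formed) = 8302 kJ
  ΔH_1 = 6568 − 8302 = −1734 kJ
Reaction 2:
  Bonds broken (reactants):
    H-H: 2 × 427 = 854
    O=O: 1 × 492 = 492
    Σ(broken) = 1346 kJ
  Bonds formed (products):
    O-H: 4 × 455 = 1820
    Σ(formed) = 1820 kJ
  ΔH_2 = 1346 − 1820 = −474 kJ
ΔH_1 − ΔH_2 = −1260 kJ, so reaction 1 has the more negative ΔH; |ΔH_1 − ΔH_2| = 1260 kJ.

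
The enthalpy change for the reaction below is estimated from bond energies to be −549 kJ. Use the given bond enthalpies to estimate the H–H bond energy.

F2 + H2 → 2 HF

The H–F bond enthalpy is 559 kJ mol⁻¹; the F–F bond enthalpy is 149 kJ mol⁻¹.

D(H–H) ≈ 420 kJ/mol

Let D be the H–H bond energy.
Σ(broken) = 1×149 + 1×D = 149 + D
Σ(formed) = 2×559 = 1118
ΔH = Σ(broken) − Σ(formed) = (149 + D) − (1118) = −969 + D
Setting this equal to −549 kJ gives D = 420 kJ/mol.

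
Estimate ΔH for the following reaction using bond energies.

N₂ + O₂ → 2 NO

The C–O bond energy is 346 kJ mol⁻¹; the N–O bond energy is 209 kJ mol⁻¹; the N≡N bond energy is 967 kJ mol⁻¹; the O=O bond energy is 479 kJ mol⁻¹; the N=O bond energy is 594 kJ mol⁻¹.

Bonds broken (reactants):
  N≡N: 1 × 967 = 967
  O=O: 1 × 479 = 479
  Σ(broken) = 1446 kJ
Bonds formed (products):
  N=O: 2 × 594 = 1188
  Σ(formed) = 1188 kJ
ΔH = Σ(broken) − Σ(formed) = 1446 − 1188 = +258 kJ

ΔH ≈ +258 kJ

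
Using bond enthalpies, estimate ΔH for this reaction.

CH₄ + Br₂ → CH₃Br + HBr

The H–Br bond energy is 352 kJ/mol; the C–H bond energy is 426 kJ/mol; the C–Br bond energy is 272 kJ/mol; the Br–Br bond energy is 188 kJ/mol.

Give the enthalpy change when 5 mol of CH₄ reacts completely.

ΔH = −50 kJ

Bonds broken (reactants):
  Br–Br: 1 × 188 = 188
  C–H: 4 × 426 = 1704
  Σ(broken) = 1892 kJ
Bonds formed (products):
  C–Br: 1 × 272 = 272
  C–H: 3 × 426 = 1278
  H–Br: 1 × 352 = 352
  Σ(formed) = 1902 kJ
ΔH = Σ(broken) − Σ(formed) = 1892 − 1902 = −10 kJ
For 5× the reaction as written: 5 × (−10) = −50 kJ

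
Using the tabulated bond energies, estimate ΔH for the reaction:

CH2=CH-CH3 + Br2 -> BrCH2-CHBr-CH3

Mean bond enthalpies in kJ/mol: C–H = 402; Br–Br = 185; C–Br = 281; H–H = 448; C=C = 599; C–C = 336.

Bonds broken (reactants):
  Br–Br: 1 × 185 = 185
  C–C: 1 × 336 = 336
  C–H: 6 × 402 = 2412
  C=C: 1 × 599 = 599
  Σ(broken) = 3532 kJ
Bonds formed (products):
  C–Br: 2 × 281 = 562
  C–C: 2 × 336 = 672
  C–H: 6 × 402 = 2412
  Σ(formed) = 3646 kJ
ΔH = Σ(broken) − Σ(formed) = 3532 − 3646 = −114 kJ

ΔH ≈ −114 kJ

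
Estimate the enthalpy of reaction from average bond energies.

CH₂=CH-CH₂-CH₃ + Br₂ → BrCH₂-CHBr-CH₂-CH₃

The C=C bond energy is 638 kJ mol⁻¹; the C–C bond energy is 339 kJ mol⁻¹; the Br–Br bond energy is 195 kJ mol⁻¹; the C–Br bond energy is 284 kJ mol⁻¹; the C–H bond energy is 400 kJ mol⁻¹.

Bonds broken (reactants):
  Br–Br: 1 × 195 = 195
  C–C: 2 × 339 = 678
  C–H: 8 × 400 = 3200
  C=C: 1 × 638 = 638
  Σ(broken) = 4711 kJ
Bonds formed (products):
  C–Br: 2 × 284 = 568
  C–C: 3 × 339 = 1017
  C–H: 8 × 400 = 3200
  Σ(formed) = 4785 kJ
ΔH = Σ(broken) − Σ(formed) = 4711 − 4785 = −74 kJ

ΔH ≈ −74 kJ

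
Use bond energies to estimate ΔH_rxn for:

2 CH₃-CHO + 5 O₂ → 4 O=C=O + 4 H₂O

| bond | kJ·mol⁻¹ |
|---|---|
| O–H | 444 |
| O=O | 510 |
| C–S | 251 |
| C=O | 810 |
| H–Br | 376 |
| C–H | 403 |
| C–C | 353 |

Bonds broken (reactants):
  C–C: 2 × 353 = 706
  C–H: 8 × 403 = 3224
  C=O: 2 × 810 = 1620
  O=O: 5 × 510 = 2550
  Σ(broken) = 8100 kJ
Bonds formed (products):
  C=O: 8 × 810 = 6480
  O–H: 8 × 444 = 3552
  Σ(formed) = 10032 kJ
ΔH = Σ(broken) − Σ(formed) = 8100 − 10032 = −1932 kJ

ΔH ≈ −1932 kJ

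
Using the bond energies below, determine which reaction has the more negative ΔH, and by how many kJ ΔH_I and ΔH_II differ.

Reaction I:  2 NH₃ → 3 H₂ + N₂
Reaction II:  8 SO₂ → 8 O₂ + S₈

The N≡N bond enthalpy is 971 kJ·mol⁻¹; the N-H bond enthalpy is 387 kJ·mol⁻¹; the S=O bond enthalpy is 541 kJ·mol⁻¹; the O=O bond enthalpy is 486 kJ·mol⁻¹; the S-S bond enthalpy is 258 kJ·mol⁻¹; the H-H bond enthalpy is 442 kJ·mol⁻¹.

Reaction I:
  Bonds broken (reactants):
    N-H: 6 × 387 = 2322
    Σ(broken) = 2322 kJ
  Bonds formed (products):
    H-H: 3 × 442 = 1326
    N≡N: 1 × 971 = 971
    Σ(formed) = 2297 kJ
  ΔH_I = 2322 − 2297 = +25 kJ
Reaction II:
  Bonds broken (reactants):
    S=O: 16 × 541 = 8656
    Σ(broken) = 8656 kJ
  Bonds formed (products):
    O=O: 8 × 486 = 3888
    S-S: 8 × 258 = 2064
    Σ(formed) = 5952 kJ
  ΔH_II = 8656 − 5952 = +2704 kJ
ΔH_I − ΔH_II = −2679 kJ, so reaction I has the more negative ΔH; |ΔH_I − ΔH_II| = 2679 kJ.

Reaction I, by 2679 kJ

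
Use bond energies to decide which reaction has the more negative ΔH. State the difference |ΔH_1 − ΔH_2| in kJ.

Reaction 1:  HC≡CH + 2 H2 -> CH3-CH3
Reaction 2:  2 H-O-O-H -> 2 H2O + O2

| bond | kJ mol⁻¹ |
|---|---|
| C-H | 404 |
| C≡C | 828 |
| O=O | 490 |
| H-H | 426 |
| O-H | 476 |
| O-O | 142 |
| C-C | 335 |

Reaction 1:
  Bonds broken (reactants):
    C≡C: 1 × 828 = 828
    C-H: 2 × 404 = 808
    H-H: 2 × 426 = 852
    Σ(broken) = 2488 kJ
  Bonds formed (products):
    C-C: 1 × 335 = 335
    C-H: 6 × 404 = 2424
    Σ(formed) = 2759 kJ
  ΔH_1 = 2488 − 2759 = −271 kJ
Reaction 2:
  Bonds broken (reactants):
    O-H: 4 × 476 = 1904
    O-O: 2 × 142 = 284
    Σ(broken) = 2188 kJ
  Bonds formed (products):
    O-H: 4 × 476 = 1904
    O=O: 1 × 490 = 490
    Σ(formed) = 2394 kJ
  ΔH_2 = 2188 − 2394 = −206 kJ
ΔH_1 − ΔH_2 = −65 kJ, so reaction 1 has the more negative ΔH; |ΔH_1 − ΔH_2| = 65 kJ.

Reaction 1, by 65 kJ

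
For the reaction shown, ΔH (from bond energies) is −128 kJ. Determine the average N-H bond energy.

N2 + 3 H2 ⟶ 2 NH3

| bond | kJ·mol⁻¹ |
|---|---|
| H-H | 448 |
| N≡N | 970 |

Let D be the N-H bond energy.
Σ(broken) = 3×448 + 1×970 = 2314
Σ(formed) = 6×D = 6D
ΔH = Σ(broken) − Σ(formed) = (2314) − (6D) = +2314 − 6D
Setting this equal to −128 kJ gives 6D = 2442, so D = 407 kJ/mol.

D(N-H) ≈ 407 kJ/mol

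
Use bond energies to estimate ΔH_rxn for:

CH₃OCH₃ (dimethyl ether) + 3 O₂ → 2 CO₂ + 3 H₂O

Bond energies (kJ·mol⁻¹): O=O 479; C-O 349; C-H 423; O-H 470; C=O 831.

ΔH ≈ −1471 kJ

Bonds broken (reactants):
  C-H: 6 × 423 = 2538
  C-O: 2 × 349 = 698
  O=O: 3 × 479 = 1437
  Σ(broken) = 4673 kJ
Bonds formed (products):
  C=O: 4 × 831 = 3324
  O-H: 6 × 470 = 2820
  Σ(formed) = 6144 kJ
ΔH = Σ(broken) − Σ(formed) = 4673 − 6144 = −1471 kJ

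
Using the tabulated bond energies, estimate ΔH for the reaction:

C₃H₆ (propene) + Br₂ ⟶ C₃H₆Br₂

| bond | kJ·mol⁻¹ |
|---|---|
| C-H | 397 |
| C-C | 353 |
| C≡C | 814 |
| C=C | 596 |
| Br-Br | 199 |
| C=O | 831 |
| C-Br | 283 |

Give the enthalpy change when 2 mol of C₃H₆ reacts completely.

ΔH = −248 kJ

Bonds broken (reactants):
  Br-Br: 1 × 199 = 199
  C-C: 1 × 353 = 353
  C-H: 6 × 397 = 2382
  C=C: 1 × 596 = 596
  Σ(broken) = 3530 kJ
Bonds formed (products):
  C-Br: 2 × 283 = 566
  C-C: 2 × 353 = 706
  C-H: 6 × 397 = 2382
  Σ(formed) = 3654 kJ
ΔH = Σ(broken) − Σ(formed) = 3530 − 3654 = −124 kJ
For 2× the reaction as written: 2 × (−124) = −248 kJ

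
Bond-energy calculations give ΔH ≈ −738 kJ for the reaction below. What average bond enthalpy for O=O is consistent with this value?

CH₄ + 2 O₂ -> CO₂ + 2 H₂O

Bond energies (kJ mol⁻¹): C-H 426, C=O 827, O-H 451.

Let D be the O=O bond energy.
Σ(broken) = 4×426 + 2×D = 1704 + 2D
Σ(formed) = 2×827 + 4×451 = 3458
ΔH = Σ(broken) − Σ(formed) = (1704 + 2D) − (3458) = −1754 + 2D
Setting this equal to −738 kJ gives 2D = 1016, so D = 508 kJ/mol.

D(O=O) ≈ 508 kJ/mol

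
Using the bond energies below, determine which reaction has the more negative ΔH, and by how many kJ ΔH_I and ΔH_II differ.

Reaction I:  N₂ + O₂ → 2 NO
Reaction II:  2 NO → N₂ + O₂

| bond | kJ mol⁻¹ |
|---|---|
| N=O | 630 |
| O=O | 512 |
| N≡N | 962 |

Reaction II, by 428 kJ

Reaction I:
  Bonds broken (reactants):
    N≡N: 1 × 962 = 962
    O=O: 1 × 512 = 512
    Σ(broken) = 1474 kJ
  Bonds formed (products):
    N=O: 2 × 630 = 1260
    Σ(formed) = 1260 kJ
  ΔH_I = 1474 − 1260 = +214 kJ
Reaction II:
  Bonds broken (reactants):
    N=O: 2 × 630 = 1260
    Σ(broken) = 1260 kJ
  Bonds formed (products):
    N≡N: 1 × 962 = 962
    O=O: 1 × 512 = 512
    Σ(formed) = 1474 kJ
  ΔH_II = 1260 − 1474 = −214 kJ
ΔH_I − ΔH_II = +428 kJ, so reaction II has the more negative ΔH; |ΔH_I − ΔH_II| = 428 kJ.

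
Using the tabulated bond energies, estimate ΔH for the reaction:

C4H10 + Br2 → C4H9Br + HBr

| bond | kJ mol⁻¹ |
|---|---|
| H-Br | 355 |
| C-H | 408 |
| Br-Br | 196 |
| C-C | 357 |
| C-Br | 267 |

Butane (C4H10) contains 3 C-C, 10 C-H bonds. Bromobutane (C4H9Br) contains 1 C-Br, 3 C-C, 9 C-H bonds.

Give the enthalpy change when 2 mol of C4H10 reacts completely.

Bonds broken (reactants):
  Br-Br: 1 × 196 = 196
  C-C: 3 × 357 = 1071
  C-H: 10 × 408 = 4080
  Σ(broken) = 5347 kJ
Bonds formed (products):
  C-Br: 1 × 267 = 267
  C-C: 3 × 357 = 1071
  C-H: 9 × 408 = 3672
  H-Br: 1 × 355 = 355
  Σ(formed) = 5365 kJ
ΔH = Σ(broken) − Σ(formed) = 5347 − 5365 = −18 kJ
For 2× the reaction as written: 2 × (−18) = −36 kJ

ΔH = −36 kJ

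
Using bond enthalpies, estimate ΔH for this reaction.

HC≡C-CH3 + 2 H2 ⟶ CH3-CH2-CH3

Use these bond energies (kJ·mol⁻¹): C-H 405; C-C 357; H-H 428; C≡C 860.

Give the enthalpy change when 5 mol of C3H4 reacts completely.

Bonds broken (reactants):
  C≡C: 1 × 860 = 860
  C-C: 1 × 357 = 357
  C-H: 4 × 405 = 1620
  H-H: 2 × 428 = 856
  Σ(broken) = 3693 kJ
Bonds formed (products):
  C-C: 2 × 357 = 714
  C-H: 8 × 405 = 3240
  Σ(formed) = 3954 kJ
ΔH = Σ(broken) − Σ(formed) = 3693 − 3954 = −261 kJ
For 5× the reaction as written: 5 × (−261) = −1305 kJ

ΔH = −1305 kJ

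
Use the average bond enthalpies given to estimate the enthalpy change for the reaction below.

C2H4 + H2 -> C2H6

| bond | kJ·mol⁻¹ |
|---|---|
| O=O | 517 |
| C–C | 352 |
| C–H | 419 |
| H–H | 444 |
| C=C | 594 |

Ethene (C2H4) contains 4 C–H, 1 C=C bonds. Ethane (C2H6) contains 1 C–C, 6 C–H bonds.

Bonds broken (reactants):
  C–H: 4 × 419 = 1676
  C=C: 1 × 594 = 594
  H–H: 1 × 444 = 444
  Σ(broken) = 2714 kJ
Bonds formed (products):
  C–C: 1 × 352 = 352
  C–H: 6 × 419 = 2514
  Σ(formed) = 2866 kJ
ΔH = Σ(broken) − Σ(formed) = 2714 − 2866 = −152 kJ

ΔH ≈ −152 kJ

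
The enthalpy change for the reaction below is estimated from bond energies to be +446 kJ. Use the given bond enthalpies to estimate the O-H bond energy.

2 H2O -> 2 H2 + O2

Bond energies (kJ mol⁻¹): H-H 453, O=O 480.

Let D be the O-H bond energy.
Σ(broken) = 4×D = 4D
Σ(formed) = 2×453 + 1×480 = 1386
ΔH = Σ(broken) − Σ(formed) = (4D) − (1386) = −1386 + 4D
Setting this equal to +446 kJ gives 4D = 1832, so D = 458 kJ/mol.

D(O-H) ≈ 458 kJ/mol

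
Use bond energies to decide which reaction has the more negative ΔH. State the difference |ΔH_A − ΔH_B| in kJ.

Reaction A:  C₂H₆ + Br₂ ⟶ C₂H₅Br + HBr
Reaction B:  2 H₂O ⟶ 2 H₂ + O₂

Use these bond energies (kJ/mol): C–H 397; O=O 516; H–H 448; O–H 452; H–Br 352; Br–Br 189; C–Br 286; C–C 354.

Reaction A:
  Bonds broken (reactants):
    Br–Br: 1 × 189 = 189
    C–C: 1 × 354 = 354
    C–H: 6 × 397 = 2382
    Σ(broken) = 2925 kJ
  Bonds formed (products):
    C–Br: 1 × 286 = 286
    C–C: 1 × 354 = 354
    C–H: 5 × 397 = 1985
    H–Br: 1 × 352 = 352
    Σ(formed) = 2977 kJ
  ΔH_A = 2925 − 2977 = −52 kJ
Reaction B:
  Bonds broken (reactants):
    O–H: 4 × 452 = 1808
    Σ(broken) = 1808 kJ
  Bonds formed (products):
    H–H: 2 × 448 = 896
    O=O: 1 × 516 = 516
    Σ(formed) = 1412 kJ
  ΔH_B = 1808 − 1412 = +396 kJ
ΔH_A − ΔH_B = −448 kJ, so reaction A has the more negative ΔH; |ΔH_A − ΔH_B| = 448 kJ.

Reaction A, by 448 kJ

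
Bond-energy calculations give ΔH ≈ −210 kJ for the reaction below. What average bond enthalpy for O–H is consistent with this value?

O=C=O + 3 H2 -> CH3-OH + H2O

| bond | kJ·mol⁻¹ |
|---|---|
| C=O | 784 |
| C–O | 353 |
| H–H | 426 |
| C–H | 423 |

D(O–H) ≈ 478 kJ/mol

Let D be the O–H bond energy.
Σ(broken) = 2×784 + 3×426 = 2846
Σ(formed) = 3×423 + 1×353 + 3×D = 1622 + 3D
ΔH = Σ(broken) − Σ(formed) = (2846) − (1622 + 3D) = +1224 − 3D
Setting this equal to −210 kJ gives 3D = 1434, so D = 478 kJ/mol.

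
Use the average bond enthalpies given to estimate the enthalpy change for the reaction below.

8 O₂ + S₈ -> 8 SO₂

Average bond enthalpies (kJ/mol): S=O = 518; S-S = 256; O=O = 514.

ΔH ≈ −2128 kJ

Bonds broken (reactants):
  O=O: 8 × 514 = 4112
  S-S: 8 × 256 = 2048
  Σ(broken) = 6160 kJ
Bonds formed (products):
  S=O: 16 × 518 = 8288
  Σ(formed) = 8288 kJ
ΔH = Σ(broken) − Σ(formed) = 6160 − 8288 = −2128 kJ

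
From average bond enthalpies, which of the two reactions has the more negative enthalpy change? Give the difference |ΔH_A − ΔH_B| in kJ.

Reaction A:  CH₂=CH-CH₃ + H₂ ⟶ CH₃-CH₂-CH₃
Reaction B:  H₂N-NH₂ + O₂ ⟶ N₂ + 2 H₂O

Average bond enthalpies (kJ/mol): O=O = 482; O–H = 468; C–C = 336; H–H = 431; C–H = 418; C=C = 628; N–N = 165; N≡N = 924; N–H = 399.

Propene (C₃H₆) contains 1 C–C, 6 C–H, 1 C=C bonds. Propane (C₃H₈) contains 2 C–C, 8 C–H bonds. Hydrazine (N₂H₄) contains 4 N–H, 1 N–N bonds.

Reaction B, by 440 kJ

Reaction A:
  Bonds broken (reactants):
    C–C: 1 × 336 = 336
    C–H: 6 × 418 = 2508
    C=C: 1 × 628 = 628
    H–H: 1 × 431 = 431
    Σ(broken) = 3903 kJ
  Bonds formed (products):
    C–C: 2 × 336 = 672
    C–H: 8 × 418 = 3344
    Σ(formed) = 4016 kJ
  ΔH_A = 3903 − 4016 = −113 kJ
Reaction B:
  Bonds broken (reactants):
    N–H: 4 × 399 = 1596
    N–N: 1 × 165 = 165
    O=O: 1 × 482 = 482
    Σ(broken) = 2243 kJ
  Bonds formed (products):
    N≡N: 1 × 924 = 924
    O–H: 4 × 468 = 1872
    Σ(formed) = 2796 kJ
  ΔH_B = 2243 − 2796 = −553 kJ
ΔH_A − ΔH_B = +440 kJ, so reaction B has the more negative ΔH; |ΔH_A − ΔH_B| = 440 kJ.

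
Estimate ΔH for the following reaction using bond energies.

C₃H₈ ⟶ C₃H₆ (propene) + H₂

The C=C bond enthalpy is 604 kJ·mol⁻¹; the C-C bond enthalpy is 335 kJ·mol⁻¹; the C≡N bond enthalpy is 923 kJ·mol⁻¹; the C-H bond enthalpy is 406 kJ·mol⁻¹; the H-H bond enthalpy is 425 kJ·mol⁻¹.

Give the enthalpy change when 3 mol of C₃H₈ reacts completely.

ΔH = +354 kJ

Bonds broken (reactants):
  C-C: 2 × 335 = 670
  C-H: 8 × 406 = 3248
  Σ(broken) = 3918 kJ
Bonds formed (products):
  C-C: 1 × 335 = 335
  C-H: 6 × 406 = 2436
  C=C: 1 × 604 = 604
  H-H: 1 × 425 = 425
  Σ(formed) = 3800 kJ
ΔH = Σ(broken) − Σ(formed) = 3918 − 3800 = +118 kJ
For 3× the reaction as written: 3 × (+118) = +354 kJ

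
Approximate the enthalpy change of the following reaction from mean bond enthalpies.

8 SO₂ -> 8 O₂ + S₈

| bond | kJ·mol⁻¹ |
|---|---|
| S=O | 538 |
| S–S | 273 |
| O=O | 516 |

ΔH ≈ +2296 kJ

Bonds broken (reactants):
  S=O: 16 × 538 = 8608
  Σ(broken) = 8608 kJ
Bonds formed (products):
  O=O: 8 × 516 = 4128
  S–S: 8 × 273 = 2184
  Σ(formed) = 6312 kJ
ΔH = Σ(broken) − Σ(formed) = 8608 − 6312 = +2296 kJ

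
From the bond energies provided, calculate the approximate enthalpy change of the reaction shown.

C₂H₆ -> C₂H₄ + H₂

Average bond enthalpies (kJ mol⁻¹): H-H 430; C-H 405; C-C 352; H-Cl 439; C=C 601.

Bonds broken (reactants):
  C-C: 1 × 352 = 352
  C-H: 6 × 405 = 2430
  Σ(broken) = 2782 kJ
Bonds formed (products):
  C-H: 4 × 405 = 1620
  C=C: 1 × 601 = 601
  H-H: 1 × 430 = 430
  Σ(formed) = 2651 kJ
ΔH = Σ(broken) − Σ(formed) = 2782 − 2651 = +131 kJ

ΔH ≈ +131 kJ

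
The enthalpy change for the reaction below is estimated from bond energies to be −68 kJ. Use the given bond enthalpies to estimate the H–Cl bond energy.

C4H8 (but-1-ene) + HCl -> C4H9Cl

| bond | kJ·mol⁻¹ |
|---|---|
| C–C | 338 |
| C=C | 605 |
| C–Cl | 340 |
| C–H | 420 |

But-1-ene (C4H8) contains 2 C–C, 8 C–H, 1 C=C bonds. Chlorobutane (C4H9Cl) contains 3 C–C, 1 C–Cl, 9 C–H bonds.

Let D be the H–Cl bond energy.
Σ(broken) = 2×338 + 8×420 + 1×605 + 1×D = 4641 + D
Σ(formed) = 3×338 + 1×340 + 9×420 = 5134
ΔH = Σ(broken) − Σ(formed) = (4641 + D) − (5134) = −493 + D
Setting this equal to −68 kJ gives D = 425 kJ/mol.

D(H–Cl) ≈ 425 kJ/mol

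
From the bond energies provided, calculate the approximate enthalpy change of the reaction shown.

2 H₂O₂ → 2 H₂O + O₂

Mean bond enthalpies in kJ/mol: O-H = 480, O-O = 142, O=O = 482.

Bonds broken (reactants):
  O-H: 4 × 480 = 1920
  O-O: 2 × 142 = 284
  Σ(broken) = 2204 kJ
Bonds formed (products):
  O-H: 4 × 480 = 1920
  O=O: 1 × 482 = 482
  Σ(formed) = 2402 kJ
ΔH = Σ(broken) − Σ(formed) = 2204 − 2402 = −198 kJ

ΔH ≈ −198 kJ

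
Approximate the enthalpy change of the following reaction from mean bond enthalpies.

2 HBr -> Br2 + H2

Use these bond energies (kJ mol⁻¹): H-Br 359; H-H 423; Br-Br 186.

Bonds broken (reactants):
  H-Br: 2 × 359 = 718
  Σ(broken) = 718 kJ
Bonds formed (products):
  Br-Br: 1 × 186 = 186
  H-H: 1 × 423 = 423
  Σ(formed) = 609 kJ
ΔH = Σ(broken) − Σ(formed) = 718 − 609 = +109 kJ

ΔH ≈ +109 kJ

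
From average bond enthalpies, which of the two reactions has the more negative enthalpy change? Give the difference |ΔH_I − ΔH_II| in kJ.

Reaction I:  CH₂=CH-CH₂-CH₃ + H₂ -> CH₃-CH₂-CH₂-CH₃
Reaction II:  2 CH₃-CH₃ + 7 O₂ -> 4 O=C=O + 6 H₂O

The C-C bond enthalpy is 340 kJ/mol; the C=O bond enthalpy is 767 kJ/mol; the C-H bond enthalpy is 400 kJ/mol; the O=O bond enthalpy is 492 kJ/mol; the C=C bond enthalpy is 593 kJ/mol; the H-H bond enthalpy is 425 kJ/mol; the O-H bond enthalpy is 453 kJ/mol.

Reaction II, by 2526 kJ

Reaction I:
  Bonds broken (reactants):
    C-C: 2 × 340 = 680
    C-H: 8 × 400 = 3200
    C=C: 1 × 593 = 593
    H-H: 1 × 425 = 425
    Σ(broken) = 4898 kJ
  Bonds formed (products):
    C-C: 3 × 340 = 1020
    C-H: 10 × 400 = 4000
    Σ(formed) = 5020 kJ
  ΔH_I = 4898 − 5020 = −122 kJ
Reaction II:
  Bonds broken (reactants):
    C-C: 2 × 340 = 680
    C-H: 12 × 400 = 4800
    O=O: 7 × 492 = 3444
    Σ(broken) = 8924 kJ
  Bonds formed (products):
    C=O: 8 × 767 = 6136
    O-H: 12 × 453 = 5436
    Σ(formed) = 11572 kJ
  ΔH_II = 8924 − 11572 = −2648 kJ
ΔH_I − ΔH_II = +2526 kJ, so reaction II has the more negative ΔH; |ΔH_I − ΔH_II| = 2526 kJ.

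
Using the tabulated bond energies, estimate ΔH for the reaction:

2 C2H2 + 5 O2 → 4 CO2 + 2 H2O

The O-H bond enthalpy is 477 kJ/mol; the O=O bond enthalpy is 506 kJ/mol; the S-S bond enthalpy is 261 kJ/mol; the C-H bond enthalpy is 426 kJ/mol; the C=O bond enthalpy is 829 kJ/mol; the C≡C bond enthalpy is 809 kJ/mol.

ΔH ≈ −2688 kJ

Bonds broken (reactants):
  C≡C: 2 × 809 = 1618
  C-H: 4 × 426 = 1704
  O=O: 5 × 506 = 2530
  Σ(broken) = 5852 kJ
Bonds formed (products):
  C=O: 8 × 829 = 6632
  O-H: 4 × 477 = 1908
  Σ(formed) = 8540 kJ
ΔH = Σ(broken) − Σ(formed) = 5852 − 8540 = −2688 kJ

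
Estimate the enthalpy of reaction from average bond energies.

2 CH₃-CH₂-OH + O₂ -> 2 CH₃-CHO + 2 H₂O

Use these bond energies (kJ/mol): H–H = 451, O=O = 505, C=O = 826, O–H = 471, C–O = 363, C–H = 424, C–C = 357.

Bonds broken (reactants):
  C–C: 2 × 357 = 714
  C–H: 10 × 424 = 4240
  C–O: 2 × 363 = 726
  O–H: 2 × 471 = 942
  O=O: 1 × 505 = 505
  Σ(broken) = 7127 kJ
Bonds formed (products):
  C–C: 2 × 357 = 714
  C–H: 8 × 424 = 3392
  C=O: 2 × 826 = 1652
  O–H: 4 × 471 = 1884
  Σ(formed) = 7642 kJ
ΔH = Σ(broken) − Σ(formed) = 7127 − 7642 = −515 kJ

ΔH ≈ −515 kJ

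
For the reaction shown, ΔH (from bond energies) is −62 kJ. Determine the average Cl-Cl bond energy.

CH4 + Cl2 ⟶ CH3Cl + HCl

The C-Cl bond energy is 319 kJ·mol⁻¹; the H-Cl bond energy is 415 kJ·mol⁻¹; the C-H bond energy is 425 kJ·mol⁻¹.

Let D be the Cl-Cl bond energy.
Σ(broken) = 4×425 + 1×D = 1700 + D
Σ(formed) = 1×319 + 3×425 + 1×415 = 2009
ΔH = Σ(broken) − Σ(formed) = (1700 + D) − (2009) = −309 + D
Setting this equal to −62 kJ gives D = 247 kJ/mol.

D(Cl-Cl) ≈ 247 kJ/mol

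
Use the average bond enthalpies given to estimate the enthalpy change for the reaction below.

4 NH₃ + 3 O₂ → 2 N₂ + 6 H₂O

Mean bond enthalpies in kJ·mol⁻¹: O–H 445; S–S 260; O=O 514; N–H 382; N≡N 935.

Bonds broken (reactants):
  N–H: 12 × 382 = 4584
  O=O: 3 × 514 = 1542
  Σ(broken) = 6126 kJ
Bonds formed (products):
  N≡N: 2 × 935 = 1870
  O–H: 12 × 445 = 5340
  Σ(formed) = 7210 kJ
ΔH = Σ(broken) − Σ(formed) = 6126 − 7210 = −1084 kJ

ΔH ≈ −1084 kJ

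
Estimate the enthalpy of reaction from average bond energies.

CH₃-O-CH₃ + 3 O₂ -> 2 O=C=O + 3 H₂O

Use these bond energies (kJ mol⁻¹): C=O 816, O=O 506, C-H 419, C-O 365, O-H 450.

ΔH ≈ −1202 kJ

Bonds broken (reactants):
  C-H: 6 × 419 = 2514
  C-O: 2 × 365 = 730
  O=O: 3 × 506 = 1518
  Σ(broken) = 4762 kJ
Bonds formed (products):
  C=O: 4 × 816 = 3264
  O-H: 6 × 450 = 2700
  Σ(formed) = 5964 kJ
ΔH = Σ(broken) − Σ(formed) = 4762 − 5964 = −1202 kJ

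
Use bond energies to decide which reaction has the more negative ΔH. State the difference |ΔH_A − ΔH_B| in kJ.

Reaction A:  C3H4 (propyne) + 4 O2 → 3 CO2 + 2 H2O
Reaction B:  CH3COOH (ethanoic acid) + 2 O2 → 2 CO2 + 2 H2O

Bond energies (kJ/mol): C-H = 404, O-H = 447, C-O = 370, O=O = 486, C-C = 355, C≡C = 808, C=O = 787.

Reaction A:
  Bonds broken (reactants):
    C≡C: 1 × 808 = 808
    C-C: 1 × 355 = 355
    C-H: 4 × 404 = 1616
    O=O: 4 × 486 = 1944
    Σ(broken) = 4723 kJ
  Bonds formed (products):
    C=O: 6 × 787 = 4722
    O-H: 4 × 447 = 1788
    Σ(formed) = 6510 kJ
  ΔH_A = 4723 − 6510 = −1787 kJ
Reaction B:
  Bonds broken (reactants):
    C-C: 1 × 355 = 355
    C-H: 3 × 404 = 1212
    C-O: 1 × 370 = 370
    C=O: 1 × 787 = 787
    O-H: 1 × 447 = 447
    O=O: 2 × 486 = 972
    Σ(broken) = 4143 kJ
  Bonds formed (products):
    C=O: 4 × 787 = 3148
    O-H: 4 × 447 = 1788
    Σ(formed) = 4936 kJ
  ΔH_B = 4143 − 4936 = −793 kJ
ΔH_A − ΔH_B = −994 kJ, so reaction A has the more negative ΔH; |ΔH_A − ΔH_B| = 994 kJ.

Reaction A, by 994 kJ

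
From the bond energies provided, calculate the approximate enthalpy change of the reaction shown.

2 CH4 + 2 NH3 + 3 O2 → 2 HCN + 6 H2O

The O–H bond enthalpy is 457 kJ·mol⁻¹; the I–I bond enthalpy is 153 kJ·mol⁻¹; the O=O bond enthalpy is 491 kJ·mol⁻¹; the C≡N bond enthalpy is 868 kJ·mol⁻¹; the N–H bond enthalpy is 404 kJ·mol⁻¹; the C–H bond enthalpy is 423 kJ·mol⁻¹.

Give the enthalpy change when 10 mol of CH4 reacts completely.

Bonds broken (reactants):
  C–H: 8 × 423 = 3384
  N–H: 6 × 404 = 2424
  O=O: 3 × 491 = 1473
  Σ(broken) = 7281 kJ
Bonds formed (products):
  C≡N: 2 × 868 = 1736
  C–H: 2 × 423 = 846
  O–H: 12 × 457 = 5484
  Σ(formed) = 8066 kJ
ΔH = Σ(broken) − Σ(formed) = 7281 − 8066 = −785 kJ
For 5× the reaction as written: 5 × (−785) = −3925 kJ

ΔH = −3925 kJ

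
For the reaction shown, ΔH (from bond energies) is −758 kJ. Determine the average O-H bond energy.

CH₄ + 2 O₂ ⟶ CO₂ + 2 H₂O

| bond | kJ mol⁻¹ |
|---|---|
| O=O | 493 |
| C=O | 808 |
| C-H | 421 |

D(O-H) ≈ 453 kJ/mol

Let D be the O-H bond energy.
Σ(broken) = 4×421 + 2×493 = 2670
Σ(formed) = 2×808 + 4×D = 1616 + 4D
ΔH = Σ(broken) − Σ(formed) = (2670) − (1616 + 4D) = +1054 − 4D
Setting this equal to −758 kJ gives 4D = 1812, so D = 453 kJ/mol.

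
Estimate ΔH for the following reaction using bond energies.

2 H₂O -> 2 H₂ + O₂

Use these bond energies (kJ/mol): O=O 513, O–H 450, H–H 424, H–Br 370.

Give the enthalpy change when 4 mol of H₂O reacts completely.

ΔH = +878 kJ

Bonds broken (reactants):
  O–H: 4 × 450 = 1800
  Σ(broken) = 1800 kJ
Bonds formed (products):
  H–H: 2 × 424 = 848
  O=O: 1 × 513 = 513
  Σ(formed) = 1361 kJ
ΔH = Σ(broken) − Σ(formed) = 1800 − 1361 = +439 kJ
For 2× the reaction as written: 2 × (+439) = +878 kJ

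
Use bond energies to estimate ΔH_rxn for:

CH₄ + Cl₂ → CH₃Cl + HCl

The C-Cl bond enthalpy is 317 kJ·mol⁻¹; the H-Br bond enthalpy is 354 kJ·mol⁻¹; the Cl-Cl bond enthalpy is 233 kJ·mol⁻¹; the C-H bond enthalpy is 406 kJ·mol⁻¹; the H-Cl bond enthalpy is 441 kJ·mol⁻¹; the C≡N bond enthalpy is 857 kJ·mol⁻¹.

ΔH ≈ −119 kJ

Bonds broken (reactants):
  C-H: 4 × 406 = 1624
  Cl-Cl: 1 × 233 = 233
  Σ(broken) = 1857 kJ
Bonds formed (products):
  C-Cl: 1 × 317 = 317
  C-H: 3 × 406 = 1218
  H-Cl: 1 × 441 = 441
  Σ(formed) = 1976 kJ
ΔH = Σ(broken) − Σ(formed) = 1857 − 1976 = −119 kJ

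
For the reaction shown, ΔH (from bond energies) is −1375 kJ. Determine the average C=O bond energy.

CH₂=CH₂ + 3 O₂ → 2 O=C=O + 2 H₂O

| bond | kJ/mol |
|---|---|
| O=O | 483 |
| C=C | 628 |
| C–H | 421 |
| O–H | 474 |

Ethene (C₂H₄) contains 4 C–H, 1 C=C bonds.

D(C=O) ≈ 810 kJ/mol

Let D be the C=O bond energy.
Σ(broken) = 4×421 + 1×628 + 3×483 = 3761
Σ(formed) = 4×D + 4×474 = 1896 + 4D
ΔH = Σ(broken) − Σ(formed) = (3761) − (1896 + 4D) = +1865 − 4D
Setting this equal to −1375 kJ gives 4D = 3240, so D = 810 kJ/mol.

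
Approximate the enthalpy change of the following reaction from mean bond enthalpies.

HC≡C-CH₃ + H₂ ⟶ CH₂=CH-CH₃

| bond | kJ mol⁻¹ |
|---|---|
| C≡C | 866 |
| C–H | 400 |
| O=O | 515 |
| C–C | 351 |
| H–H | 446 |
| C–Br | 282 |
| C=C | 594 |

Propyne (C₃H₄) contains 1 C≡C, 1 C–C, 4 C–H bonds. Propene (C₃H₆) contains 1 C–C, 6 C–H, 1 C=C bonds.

ΔH ≈ −82 kJ

Bonds broken (reactants):
  C≡C: 1 × 866 = 866
  C–C: 1 × 351 = 351
  C–H: 4 × 400 = 1600
  H–H: 1 × 446 = 446
  Σ(broken) = 3263 kJ
Bonds formed (products):
  C–C: 1 × 351 = 351
  C–H: 6 × 400 = 2400
  C=C: 1 × 594 = 594
  Σ(formed) = 3345 kJ
ΔH = Σ(broken) − Σ(formed) = 3263 − 3345 = −82 kJ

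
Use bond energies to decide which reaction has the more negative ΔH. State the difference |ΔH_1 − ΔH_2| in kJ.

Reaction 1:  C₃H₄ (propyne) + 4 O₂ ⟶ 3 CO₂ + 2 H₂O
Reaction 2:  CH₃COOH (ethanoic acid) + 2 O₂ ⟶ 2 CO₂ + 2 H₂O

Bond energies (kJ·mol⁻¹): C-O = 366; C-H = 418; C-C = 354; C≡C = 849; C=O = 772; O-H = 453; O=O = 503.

Reaction 1, by 862 kJ

Reaction 1:
  Bonds broken (reactants):
    C≡C: 1 × 849 = 849
    C-C: 1 × 354 = 354
    C-H: 4 × 418 = 1672
    O=O: 4 × 503 = 2012
    Σ(broken) = 4887 kJ
  Bonds formed (products):
    C=O: 6 × 772 = 4632
    O-H: 4 × 453 = 1812
    Σ(formed) = 6444 kJ
  ΔH_1 = 4887 − 6444 = −1557 kJ
Reaction 2:
  Bonds broken (reactants):
    C-C: 1 × 354 = 354
    C-H: 3 × 418 = 1254
    C-O: 1 × 366 = 366
    C=O: 1 × 772 = 772
    O-H: 1 × 453 = 453
    O=O: 2 × 503 = 1006
    Σ(broken) = 4205 kJ
  Bonds formed (products):
    C=O: 4 × 772 = 3088
    O-H: 4 × 453 = 1812
    Σ(formed) = 4900 kJ
  ΔH_2 = 4205 − 4900 = −695 kJ
ΔH_1 − ΔH_2 = −862 kJ, so reaction 1 has the more negative ΔH; |ΔH_1 − ΔH_2| = 862 kJ.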